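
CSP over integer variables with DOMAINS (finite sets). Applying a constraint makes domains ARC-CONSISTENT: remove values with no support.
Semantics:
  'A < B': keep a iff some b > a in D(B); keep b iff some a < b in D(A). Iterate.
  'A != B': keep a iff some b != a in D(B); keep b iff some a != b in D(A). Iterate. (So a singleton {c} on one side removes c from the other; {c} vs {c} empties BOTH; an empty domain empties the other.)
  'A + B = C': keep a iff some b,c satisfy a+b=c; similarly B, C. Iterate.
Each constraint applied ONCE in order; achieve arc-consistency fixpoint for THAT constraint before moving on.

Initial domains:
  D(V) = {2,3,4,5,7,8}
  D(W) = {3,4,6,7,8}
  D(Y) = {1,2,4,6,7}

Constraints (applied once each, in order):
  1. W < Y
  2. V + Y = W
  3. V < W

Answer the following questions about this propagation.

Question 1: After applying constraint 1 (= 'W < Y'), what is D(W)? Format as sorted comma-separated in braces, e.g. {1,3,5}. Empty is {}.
Constraint 1 (W < Y) on D(W)={3,4,6,7,8} D(Y)={1,2,4,6,7}: W {3,4,6,7,8}->{3,4,6}; Y {1,2,4,6,7}->{4,6,7}
So after constraint 1: D(W) = {3,4,6}

Answer: {3,4,6}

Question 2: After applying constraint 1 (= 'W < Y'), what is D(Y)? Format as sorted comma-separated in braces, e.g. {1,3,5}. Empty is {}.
Constraint 1 (W < Y) on D(W)={3,4,6,7,8} D(Y)={1,2,4,6,7}: W {3,4,6,7,8}->{3,4,6}; Y {1,2,4,6,7}->{4,6,7}
So after constraint 1: D(Y) = {4,6,7}

Answer: {4,6,7}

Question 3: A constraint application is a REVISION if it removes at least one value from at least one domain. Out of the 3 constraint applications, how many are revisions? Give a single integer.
Constraint 1 (W < Y) on D(W)={3,4,6,7,8} D(Y)={1,2,4,6,7}: W {3,4,6,7,8}->{3,4,6}; Y {1,2,4,6,7}->{4,6,7} => REVISION
Constraint 2 (V + Y = W) on D(V)={2,3,4,5,7,8} D(Y)={4,6,7} D(W)={3,4,6}: V {2,3,4,5,7,8}->{2}; Y {4,6,7}->{4}; W {3,4,6}->{6} => REVISION
Constraint 3 (V < W) on D(V)={2} D(W)={6}: no change => not a revision
Total revisions = 2

Answer: 2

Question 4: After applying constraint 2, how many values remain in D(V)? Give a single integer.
Constraint 1 (W < Y) on D(W)={3,4,6,7,8} D(Y)={1,2,4,6,7}: W {3,4,6,7,8}->{3,4,6}; Y {1,2,4,6,7}->{4,6,7}
Constraint 2 (V + Y = W) on D(V)={2,3,4,5,7,8} D(Y)={4,6,7} D(W)={3,4,6}: V {2,3,4,5,7,8}->{2}; Y {4,6,7}->{4}; W {3,4,6}->{6}
So after constraint 2: D(V)={2}, size = 1

Answer: 1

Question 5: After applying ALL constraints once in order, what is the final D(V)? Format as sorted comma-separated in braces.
Constraint 1 (W < Y) on D(W)={3,4,6,7,8} D(Y)={1,2,4,6,7}: W {3,4,6,7,8}->{3,4,6}; Y {1,2,4,6,7}->{4,6,7}
Constraint 2 (V + Y = W) on D(V)={2,3,4,5,7,8} D(Y)={4,6,7} D(W)={3,4,6}: V {2,3,4,5,7,8}->{2}; Y {4,6,7}->{4}; W {3,4,6}->{6}
Constraint 3 (V < W) on D(V)={2} D(W)={6}: no change
So after all 3 constraints: D(V) = {2}

Answer: {2}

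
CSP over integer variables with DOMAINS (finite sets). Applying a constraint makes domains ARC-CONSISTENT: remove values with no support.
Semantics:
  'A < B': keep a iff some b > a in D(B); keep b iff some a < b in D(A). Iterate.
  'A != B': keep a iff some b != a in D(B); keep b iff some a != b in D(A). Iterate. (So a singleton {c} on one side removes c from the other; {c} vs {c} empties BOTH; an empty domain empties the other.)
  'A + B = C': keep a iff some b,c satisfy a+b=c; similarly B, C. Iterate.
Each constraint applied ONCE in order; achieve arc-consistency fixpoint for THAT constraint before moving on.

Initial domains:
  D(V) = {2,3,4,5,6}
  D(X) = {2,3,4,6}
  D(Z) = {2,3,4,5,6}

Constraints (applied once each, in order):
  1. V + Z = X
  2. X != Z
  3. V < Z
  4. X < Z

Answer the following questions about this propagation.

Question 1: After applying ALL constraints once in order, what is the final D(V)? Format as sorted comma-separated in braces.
Answer: {2,3}

Derivation:
Constraint 1 (V + Z = X) on D(V)={2,3,4,5,6} D(Z)={2,3,4,5,6} D(X)={2,3,4,6}: V {2,3,4,5,6}->{2,3,4}; Z {2,3,4,5,6}->{2,3,4}; X {2,3,4,6}->{4,6}
Constraint 2 (X != Z) on D(X)={4,6} D(Z)={2,3,4}: no change
Constraint 3 (V < Z) on D(V)={2,3,4} D(Z)={2,3,4}: V {2,3,4}->{2,3}; Z {2,3,4}->{3,4}
Constraint 4 (X < Z) on D(X)={4,6} D(Z)={3,4}: X {4,6}->{}; Z {3,4}->{}
So after all 4 constraints: D(V) = {2,3}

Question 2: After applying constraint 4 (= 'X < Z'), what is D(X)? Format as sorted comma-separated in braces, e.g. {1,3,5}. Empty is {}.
Answer: {}

Derivation:
Constraint 1 (V + Z = X) on D(V)={2,3,4,5,6} D(Z)={2,3,4,5,6} D(X)={2,3,4,6}: V {2,3,4,5,6}->{2,3,4}; Z {2,3,4,5,6}->{2,3,4}; X {2,3,4,6}->{4,6}
Constraint 2 (X != Z) on D(X)={4,6} D(Z)={2,3,4}: no change
Constraint 3 (V < Z) on D(V)={2,3,4} D(Z)={2,3,4}: V {2,3,4}->{2,3}; Z {2,3,4}->{3,4}
Constraint 4 (X < Z) on D(X)={4,6} D(Z)={3,4}: X {4,6}->{}; Z {3,4}->{}
So after constraint 4: D(X) = {}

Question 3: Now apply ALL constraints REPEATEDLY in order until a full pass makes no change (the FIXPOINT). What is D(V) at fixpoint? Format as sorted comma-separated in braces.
pass 0 (initial): D(V)={2,3,4,5,6}
pass 1: V {2,3,4,5,6}->{2,3}; X {2,3,4,6}->{}; Z {2,3,4,5,6}->{}
pass 2: V {2,3}->{}
pass 3: no change
Fixpoint after 3 passes: D(V) = {}

Answer: {}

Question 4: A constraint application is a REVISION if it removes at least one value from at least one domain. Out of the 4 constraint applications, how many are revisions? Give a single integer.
Constraint 1 (V + Z = X) on D(V)={2,3,4,5,6} D(Z)={2,3,4,5,6} D(X)={2,3,4,6}: V {2,3,4,5,6}->{2,3,4}; Z {2,3,4,5,6}->{2,3,4}; X {2,3,4,6}->{4,6} => REVISION
Constraint 2 (X != Z) on D(X)={4,6} D(Z)={2,3,4}: no change => not a revision
Constraint 3 (V < Z) on D(V)={2,3,4} D(Z)={2,3,4}: V {2,3,4}->{2,3}; Z {2,3,4}->{3,4} => REVISION
Constraint 4 (X < Z) on D(X)={4,6} D(Z)={3,4}: X {4,6}->{}; Z {3,4}->{} => REVISION
Total revisions = 3

Answer: 3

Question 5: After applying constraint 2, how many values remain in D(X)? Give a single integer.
Answer: 2

Derivation:
Constraint 1 (V + Z = X) on D(V)={2,3,4,5,6} D(Z)={2,3,4,5,6} D(X)={2,3,4,6}: V {2,3,4,5,6}->{2,3,4}; Z {2,3,4,5,6}->{2,3,4}; X {2,3,4,6}->{4,6}
Constraint 2 (X != Z) on D(X)={4,6} D(Z)={2,3,4}: no change
So after constraint 2: D(X)={4,6}, size = 2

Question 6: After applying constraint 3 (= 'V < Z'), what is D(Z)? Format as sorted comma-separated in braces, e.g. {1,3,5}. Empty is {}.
Answer: {3,4}

Derivation:
Constraint 1 (V + Z = X) on D(V)={2,3,4,5,6} D(Z)={2,3,4,5,6} D(X)={2,3,4,6}: V {2,3,4,5,6}->{2,3,4}; Z {2,3,4,5,6}->{2,3,4}; X {2,3,4,6}->{4,6}
Constraint 2 (X != Z) on D(X)={4,6} D(Z)={2,3,4}: no change
Constraint 3 (V < Z) on D(V)={2,3,4} D(Z)={2,3,4}: V {2,3,4}->{2,3}; Z {2,3,4}->{3,4}
So after constraint 3: D(Z) = {3,4}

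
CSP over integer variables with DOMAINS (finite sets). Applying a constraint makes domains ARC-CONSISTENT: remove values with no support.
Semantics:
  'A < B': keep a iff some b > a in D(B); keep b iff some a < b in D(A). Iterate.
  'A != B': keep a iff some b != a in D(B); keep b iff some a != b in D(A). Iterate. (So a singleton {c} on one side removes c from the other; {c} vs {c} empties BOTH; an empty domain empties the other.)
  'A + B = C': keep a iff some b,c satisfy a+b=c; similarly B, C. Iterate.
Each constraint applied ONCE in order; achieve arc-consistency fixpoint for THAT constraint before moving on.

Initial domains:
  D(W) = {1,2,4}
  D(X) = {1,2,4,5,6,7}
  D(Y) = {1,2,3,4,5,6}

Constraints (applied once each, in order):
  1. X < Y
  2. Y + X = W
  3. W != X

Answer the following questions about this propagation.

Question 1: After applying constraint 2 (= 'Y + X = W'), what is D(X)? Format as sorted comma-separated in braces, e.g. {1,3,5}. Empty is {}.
Constraint 1 (X < Y) on D(X)={1,2,4,5,6,7} D(Y)={1,2,3,4,5,6}: X {1,2,4,5,6,7}->{1,2,4,5}; Y {1,2,3,4,5,6}->{2,3,4,5,6}
Constraint 2 (Y + X = W) on D(Y)={2,3,4,5,6} D(X)={1,2,4,5} D(W)={1,2,4}: Y {2,3,4,5,6}->{2,3}; X {1,2,4,5}->{1,2}; W {1,2,4}->{4}
So after constraint 2: D(X) = {1,2}

Answer: {1,2}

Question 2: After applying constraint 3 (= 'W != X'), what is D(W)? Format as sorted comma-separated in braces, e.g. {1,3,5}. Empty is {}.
Constraint 1 (X < Y) on D(X)={1,2,4,5,6,7} D(Y)={1,2,3,4,5,6}: X {1,2,4,5,6,7}->{1,2,4,5}; Y {1,2,3,4,5,6}->{2,3,4,5,6}
Constraint 2 (Y + X = W) on D(Y)={2,3,4,5,6} D(X)={1,2,4,5} D(W)={1,2,4}: Y {2,3,4,5,6}->{2,3}; X {1,2,4,5}->{1,2}; W {1,2,4}->{4}
Constraint 3 (W != X) on D(W)={4} D(X)={1,2}: no change
So after constraint 3: D(W) = {4}

Answer: {4}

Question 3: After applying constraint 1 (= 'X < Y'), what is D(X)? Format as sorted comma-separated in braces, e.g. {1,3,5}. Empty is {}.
Constraint 1 (X < Y) on D(X)={1,2,4,5,6,7} D(Y)={1,2,3,4,5,6}: X {1,2,4,5,6,7}->{1,2,4,5}; Y {1,2,3,4,5,6}->{2,3,4,5,6}
So after constraint 1: D(X) = {1,2,4,5}

Answer: {1,2,4,5}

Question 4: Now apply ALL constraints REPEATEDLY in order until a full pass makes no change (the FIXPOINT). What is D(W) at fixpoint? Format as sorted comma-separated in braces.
Answer: {4}

Derivation:
pass 0 (initial): D(W)={1,2,4}
pass 1: W {1,2,4}->{4}; X {1,2,4,5,6,7}->{1,2}; Y {1,2,3,4,5,6}->{2,3}
pass 2: no change
Fixpoint after 2 passes: D(W) = {4}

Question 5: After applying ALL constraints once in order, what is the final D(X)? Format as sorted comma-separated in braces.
Constraint 1 (X < Y) on D(X)={1,2,4,5,6,7} D(Y)={1,2,3,4,5,6}: X {1,2,4,5,6,7}->{1,2,4,5}; Y {1,2,3,4,5,6}->{2,3,4,5,6}
Constraint 2 (Y + X = W) on D(Y)={2,3,4,5,6} D(X)={1,2,4,5} D(W)={1,2,4}: Y {2,3,4,5,6}->{2,3}; X {1,2,4,5}->{1,2}; W {1,2,4}->{4}
Constraint 3 (W != X) on D(W)={4} D(X)={1,2}: no change
So after all 3 constraints: D(X) = {1,2}

Answer: {1,2}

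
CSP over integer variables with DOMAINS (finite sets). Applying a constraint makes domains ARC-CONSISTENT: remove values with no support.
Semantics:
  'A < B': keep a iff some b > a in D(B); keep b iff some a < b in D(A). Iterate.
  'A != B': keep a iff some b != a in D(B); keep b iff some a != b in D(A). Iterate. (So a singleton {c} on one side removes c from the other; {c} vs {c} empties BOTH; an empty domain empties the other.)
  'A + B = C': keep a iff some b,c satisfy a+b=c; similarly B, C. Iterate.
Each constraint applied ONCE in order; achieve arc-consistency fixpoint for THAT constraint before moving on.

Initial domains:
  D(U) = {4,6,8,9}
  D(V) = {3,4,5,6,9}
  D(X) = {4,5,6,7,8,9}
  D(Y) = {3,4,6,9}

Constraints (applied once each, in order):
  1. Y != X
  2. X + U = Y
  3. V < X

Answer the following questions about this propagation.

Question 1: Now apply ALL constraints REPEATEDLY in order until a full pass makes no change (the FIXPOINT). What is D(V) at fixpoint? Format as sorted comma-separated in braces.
pass 0 (initial): D(V)={3,4,5,6,9}
pass 1: U {4,6,8,9}->{4}; V {3,4,5,6,9}->{3,4}; X {4,5,6,7,8,9}->{5}; Y {3,4,6,9}->{9}
pass 2: no change
Fixpoint after 2 passes: D(V) = {3,4}

Answer: {3,4}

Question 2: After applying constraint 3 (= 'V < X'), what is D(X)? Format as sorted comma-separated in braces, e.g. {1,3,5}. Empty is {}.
Answer: {5}

Derivation:
Constraint 1 (Y != X) on D(Y)={3,4,6,9} D(X)={4,5,6,7,8,9}: no change
Constraint 2 (X + U = Y) on D(X)={4,5,6,7,8,9} D(U)={4,6,8,9} D(Y)={3,4,6,9}: X {4,5,6,7,8,9}->{5}; U {4,6,8,9}->{4}; Y {3,4,6,9}->{9}
Constraint 3 (V < X) on D(V)={3,4,5,6,9} D(X)={5}: V {3,4,5,6,9}->{3,4}
So after constraint 3: D(X) = {5}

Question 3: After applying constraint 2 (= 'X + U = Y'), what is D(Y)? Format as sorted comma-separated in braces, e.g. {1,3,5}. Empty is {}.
Constraint 1 (Y != X) on D(Y)={3,4,6,9} D(X)={4,5,6,7,8,9}: no change
Constraint 2 (X + U = Y) on D(X)={4,5,6,7,8,9} D(U)={4,6,8,9} D(Y)={3,4,6,9}: X {4,5,6,7,8,9}->{5}; U {4,6,8,9}->{4}; Y {3,4,6,9}->{9}
So after constraint 2: D(Y) = {9}

Answer: {9}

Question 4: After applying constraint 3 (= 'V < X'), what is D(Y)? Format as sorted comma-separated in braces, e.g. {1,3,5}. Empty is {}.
Constraint 1 (Y != X) on D(Y)={3,4,6,9} D(X)={4,5,6,7,8,9}: no change
Constraint 2 (X + U = Y) on D(X)={4,5,6,7,8,9} D(U)={4,6,8,9} D(Y)={3,4,6,9}: X {4,5,6,7,8,9}->{5}; U {4,6,8,9}->{4}; Y {3,4,6,9}->{9}
Constraint 3 (V < X) on D(V)={3,4,5,6,9} D(X)={5}: V {3,4,5,6,9}->{3,4}
So after constraint 3: D(Y) = {9}

Answer: {9}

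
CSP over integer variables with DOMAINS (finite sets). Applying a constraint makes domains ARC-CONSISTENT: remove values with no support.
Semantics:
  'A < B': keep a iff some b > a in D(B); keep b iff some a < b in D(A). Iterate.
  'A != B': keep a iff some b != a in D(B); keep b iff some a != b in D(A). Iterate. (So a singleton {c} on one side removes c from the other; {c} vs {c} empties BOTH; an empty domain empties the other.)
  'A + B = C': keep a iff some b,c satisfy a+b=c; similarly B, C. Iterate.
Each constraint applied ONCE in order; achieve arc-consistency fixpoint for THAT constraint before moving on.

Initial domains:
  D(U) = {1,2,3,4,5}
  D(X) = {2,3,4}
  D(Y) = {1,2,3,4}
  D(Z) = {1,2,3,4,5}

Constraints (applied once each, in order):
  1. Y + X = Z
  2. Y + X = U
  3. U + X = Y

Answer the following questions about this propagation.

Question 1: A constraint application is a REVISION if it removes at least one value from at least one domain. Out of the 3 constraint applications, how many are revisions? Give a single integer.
Answer: 3

Derivation:
Constraint 1 (Y + X = Z) on D(Y)={1,2,3,4} D(X)={2,3,4} D(Z)={1,2,3,4,5}: Y {1,2,3,4}->{1,2,3}; Z {1,2,3,4,5}->{3,4,5} => REVISION
Constraint 2 (Y + X = U) on D(Y)={1,2,3} D(X)={2,3,4} D(U)={1,2,3,4,5}: U {1,2,3,4,5}->{3,4,5} => REVISION
Constraint 3 (U + X = Y) on D(U)={3,4,5} D(X)={2,3,4} D(Y)={1,2,3}: U {3,4,5}->{}; X {2,3,4}->{}; Y {1,2,3}->{} => REVISION
Total revisions = 3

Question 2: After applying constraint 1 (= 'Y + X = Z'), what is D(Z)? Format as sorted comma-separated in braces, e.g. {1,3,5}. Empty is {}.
Answer: {3,4,5}

Derivation:
Constraint 1 (Y + X = Z) on D(Y)={1,2,3,4} D(X)={2,3,4} D(Z)={1,2,3,4,5}: Y {1,2,3,4}->{1,2,3}; Z {1,2,3,4,5}->{3,4,5}
So after constraint 1: D(Z) = {3,4,5}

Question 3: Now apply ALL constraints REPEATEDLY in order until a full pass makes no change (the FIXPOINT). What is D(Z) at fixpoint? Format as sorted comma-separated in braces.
pass 0 (initial): D(Z)={1,2,3,4,5}
pass 1: U {1,2,3,4,5}->{}; X {2,3,4}->{}; Y {1,2,3,4}->{}; Z {1,2,3,4,5}->{3,4,5}
pass 2: Z {3,4,5}->{}
pass 3: no change
Fixpoint after 3 passes: D(Z) = {}

Answer: {}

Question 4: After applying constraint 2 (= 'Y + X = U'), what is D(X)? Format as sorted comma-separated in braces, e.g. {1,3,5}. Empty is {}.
Constraint 1 (Y + X = Z) on D(Y)={1,2,3,4} D(X)={2,3,4} D(Z)={1,2,3,4,5}: Y {1,2,3,4}->{1,2,3}; Z {1,2,3,4,5}->{3,4,5}
Constraint 2 (Y + X = U) on D(Y)={1,2,3} D(X)={2,3,4} D(U)={1,2,3,4,5}: U {1,2,3,4,5}->{3,4,5}
So after constraint 2: D(X) = {2,3,4}

Answer: {2,3,4}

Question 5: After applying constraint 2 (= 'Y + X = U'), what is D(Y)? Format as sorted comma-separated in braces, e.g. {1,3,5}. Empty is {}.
Constraint 1 (Y + X = Z) on D(Y)={1,2,3,4} D(X)={2,3,4} D(Z)={1,2,3,4,5}: Y {1,2,3,4}->{1,2,3}; Z {1,2,3,4,5}->{3,4,5}
Constraint 2 (Y + X = U) on D(Y)={1,2,3} D(X)={2,3,4} D(U)={1,2,3,4,5}: U {1,2,3,4,5}->{3,4,5}
So after constraint 2: D(Y) = {1,2,3}

Answer: {1,2,3}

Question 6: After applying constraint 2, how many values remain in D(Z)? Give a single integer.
Answer: 3

Derivation:
Constraint 1 (Y + X = Z) on D(Y)={1,2,3,4} D(X)={2,3,4} D(Z)={1,2,3,4,5}: Y {1,2,3,4}->{1,2,3}; Z {1,2,3,4,5}->{3,4,5}
Constraint 2 (Y + X = U) on D(Y)={1,2,3} D(X)={2,3,4} D(U)={1,2,3,4,5}: U {1,2,3,4,5}->{3,4,5}
So after constraint 2: D(Z)={3,4,5}, size = 3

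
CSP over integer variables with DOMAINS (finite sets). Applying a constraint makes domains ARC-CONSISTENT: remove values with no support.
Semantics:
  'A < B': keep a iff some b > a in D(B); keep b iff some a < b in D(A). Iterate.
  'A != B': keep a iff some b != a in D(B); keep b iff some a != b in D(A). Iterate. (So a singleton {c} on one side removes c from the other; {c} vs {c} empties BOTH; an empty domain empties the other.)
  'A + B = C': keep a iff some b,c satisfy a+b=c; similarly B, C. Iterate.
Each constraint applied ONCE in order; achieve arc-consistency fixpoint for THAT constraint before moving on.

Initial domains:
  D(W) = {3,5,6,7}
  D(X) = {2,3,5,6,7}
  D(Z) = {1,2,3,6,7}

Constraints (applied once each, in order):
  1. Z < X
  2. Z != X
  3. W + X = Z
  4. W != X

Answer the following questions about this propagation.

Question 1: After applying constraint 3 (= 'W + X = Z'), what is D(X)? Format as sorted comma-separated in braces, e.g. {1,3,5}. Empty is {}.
Constraint 1 (Z < X) on D(Z)={1,2,3,6,7} D(X)={2,3,5,6,7}: Z {1,2,3,6,7}->{1,2,3,6}
Constraint 2 (Z != X) on D(Z)={1,2,3,6} D(X)={2,3,5,6,7}: no change
Constraint 3 (W + X = Z) on D(W)={3,5,6,7} D(X)={2,3,5,6,7} D(Z)={1,2,3,6}: W {3,5,6,7}->{3}; X {2,3,5,6,7}->{3}; Z {1,2,3,6}->{6}
So after constraint 3: D(X) = {3}

Answer: {3}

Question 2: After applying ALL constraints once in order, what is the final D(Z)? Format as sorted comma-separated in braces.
Answer: {6}

Derivation:
Constraint 1 (Z < X) on D(Z)={1,2,3,6,7} D(X)={2,3,5,6,7}: Z {1,2,3,6,7}->{1,2,3,6}
Constraint 2 (Z != X) on D(Z)={1,2,3,6} D(X)={2,3,5,6,7}: no change
Constraint 3 (W + X = Z) on D(W)={3,5,6,7} D(X)={2,3,5,6,7} D(Z)={1,2,3,6}: W {3,5,6,7}->{3}; X {2,3,5,6,7}->{3}; Z {1,2,3,6}->{6}
Constraint 4 (W != X) on D(W)={3} D(X)={3}: W {3}->{}; X {3}->{}
So after all 4 constraints: D(Z) = {6}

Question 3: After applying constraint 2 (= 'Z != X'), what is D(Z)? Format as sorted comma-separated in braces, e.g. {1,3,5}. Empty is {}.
Answer: {1,2,3,6}

Derivation:
Constraint 1 (Z < X) on D(Z)={1,2,3,6,7} D(X)={2,3,5,6,7}: Z {1,2,3,6,7}->{1,2,3,6}
Constraint 2 (Z != X) on D(Z)={1,2,3,6} D(X)={2,3,5,6,7}: no change
So after constraint 2: D(Z) = {1,2,3,6}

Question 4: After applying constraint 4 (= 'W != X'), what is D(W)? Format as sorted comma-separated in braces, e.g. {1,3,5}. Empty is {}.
Constraint 1 (Z < X) on D(Z)={1,2,3,6,7} D(X)={2,3,5,6,7}: Z {1,2,3,6,7}->{1,2,3,6}
Constraint 2 (Z != X) on D(Z)={1,2,3,6} D(X)={2,3,5,6,7}: no change
Constraint 3 (W + X = Z) on D(W)={3,5,6,7} D(X)={2,3,5,6,7} D(Z)={1,2,3,6}: W {3,5,6,7}->{3}; X {2,3,5,6,7}->{3}; Z {1,2,3,6}->{6}
Constraint 4 (W != X) on D(W)={3} D(X)={3}: W {3}->{}; X {3}->{}
So after constraint 4: D(W) = {}

Answer: {}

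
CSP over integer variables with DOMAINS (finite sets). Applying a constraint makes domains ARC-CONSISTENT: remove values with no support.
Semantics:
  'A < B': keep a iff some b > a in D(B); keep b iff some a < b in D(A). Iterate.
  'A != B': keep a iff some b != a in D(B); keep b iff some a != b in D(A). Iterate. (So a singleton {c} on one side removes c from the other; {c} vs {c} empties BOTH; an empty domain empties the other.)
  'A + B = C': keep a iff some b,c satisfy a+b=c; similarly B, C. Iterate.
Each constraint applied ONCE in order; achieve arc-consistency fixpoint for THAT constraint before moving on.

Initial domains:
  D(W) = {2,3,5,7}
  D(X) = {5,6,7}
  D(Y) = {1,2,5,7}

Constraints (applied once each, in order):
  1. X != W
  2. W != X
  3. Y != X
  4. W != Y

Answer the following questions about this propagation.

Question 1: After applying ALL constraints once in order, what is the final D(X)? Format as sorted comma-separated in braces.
Answer: {5,6,7}

Derivation:
Constraint 1 (X != W) on D(X)={5,6,7} D(W)={2,3,5,7}: no change
Constraint 2 (W != X) on D(W)={2,3,5,7} D(X)={5,6,7}: no change
Constraint 3 (Y != X) on D(Y)={1,2,5,7} D(X)={5,6,7}: no change
Constraint 4 (W != Y) on D(W)={2,3,5,7} D(Y)={1,2,5,7}: no change
So after all 4 constraints: D(X) = {5,6,7}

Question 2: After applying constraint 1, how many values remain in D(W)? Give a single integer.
Answer: 4

Derivation:
Constraint 1 (X != W) on D(X)={5,6,7} D(W)={2,3,5,7}: no change
So after constraint 1: D(W)={2,3,5,7}, size = 4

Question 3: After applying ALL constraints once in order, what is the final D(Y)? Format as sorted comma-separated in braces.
Constraint 1 (X != W) on D(X)={5,6,7} D(W)={2,3,5,7}: no change
Constraint 2 (W != X) on D(W)={2,3,5,7} D(X)={5,6,7}: no change
Constraint 3 (Y != X) on D(Y)={1,2,5,7} D(X)={5,6,7}: no change
Constraint 4 (W != Y) on D(W)={2,3,5,7} D(Y)={1,2,5,7}: no change
So after all 4 constraints: D(Y) = {1,2,5,7}

Answer: {1,2,5,7}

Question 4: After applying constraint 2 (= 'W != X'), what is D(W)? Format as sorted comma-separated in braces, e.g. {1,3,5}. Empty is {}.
Constraint 1 (X != W) on D(X)={5,6,7} D(W)={2,3,5,7}: no change
Constraint 2 (W != X) on D(W)={2,3,5,7} D(X)={5,6,7}: no change
So after constraint 2: D(W) = {2,3,5,7}

Answer: {2,3,5,7}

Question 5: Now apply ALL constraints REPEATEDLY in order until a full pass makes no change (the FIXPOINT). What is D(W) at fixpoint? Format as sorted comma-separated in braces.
Answer: {2,3,5,7}

Derivation:
pass 0 (initial): D(W)={2,3,5,7}
pass 1: no change
Fixpoint after 1 passes: D(W) = {2,3,5,7}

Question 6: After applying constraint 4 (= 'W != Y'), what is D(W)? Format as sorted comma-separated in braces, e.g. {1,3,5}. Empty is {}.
Answer: {2,3,5,7}

Derivation:
Constraint 1 (X != W) on D(X)={5,6,7} D(W)={2,3,5,7}: no change
Constraint 2 (W != X) on D(W)={2,3,5,7} D(X)={5,6,7}: no change
Constraint 3 (Y != X) on D(Y)={1,2,5,7} D(X)={5,6,7}: no change
Constraint 4 (W != Y) on D(W)={2,3,5,7} D(Y)={1,2,5,7}: no change
So after constraint 4: D(W) = {2,3,5,7}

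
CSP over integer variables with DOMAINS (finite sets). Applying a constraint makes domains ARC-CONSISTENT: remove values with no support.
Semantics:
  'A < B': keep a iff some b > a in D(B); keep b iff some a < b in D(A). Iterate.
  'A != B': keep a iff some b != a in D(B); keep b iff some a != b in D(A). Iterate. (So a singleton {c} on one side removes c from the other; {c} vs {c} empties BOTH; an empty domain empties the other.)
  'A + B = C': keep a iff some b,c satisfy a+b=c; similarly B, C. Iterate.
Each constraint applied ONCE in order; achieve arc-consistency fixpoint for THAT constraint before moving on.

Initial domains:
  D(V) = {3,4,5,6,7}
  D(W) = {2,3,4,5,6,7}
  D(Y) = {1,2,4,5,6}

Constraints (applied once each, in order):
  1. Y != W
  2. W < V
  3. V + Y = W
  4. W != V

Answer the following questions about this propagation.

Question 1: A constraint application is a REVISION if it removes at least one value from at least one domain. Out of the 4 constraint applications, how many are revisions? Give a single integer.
Answer: 2

Derivation:
Constraint 1 (Y != W) on D(Y)={1,2,4,5,6} D(W)={2,3,4,5,6,7}: no change => not a revision
Constraint 2 (W < V) on D(W)={2,3,4,5,6,7} D(V)={3,4,5,6,7}: W {2,3,4,5,6,7}->{2,3,4,5,6} => REVISION
Constraint 3 (V + Y = W) on D(V)={3,4,5,6,7} D(Y)={1,2,4,5,6} D(W)={2,3,4,5,6}: V {3,4,5,6,7}->{3,4,5}; Y {1,2,4,5,6}->{1,2}; W {2,3,4,5,6}->{4,5,6} => REVISION
Constraint 4 (W != V) on D(W)={4,5,6} D(V)={3,4,5}: no change => not a revision
Total revisions = 2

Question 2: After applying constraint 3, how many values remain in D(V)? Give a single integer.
Answer: 3

Derivation:
Constraint 1 (Y != W) on D(Y)={1,2,4,5,6} D(W)={2,3,4,5,6,7}: no change
Constraint 2 (W < V) on D(W)={2,3,4,5,6,7} D(V)={3,4,5,6,7}: W {2,3,4,5,6,7}->{2,3,4,5,6}
Constraint 3 (V + Y = W) on D(V)={3,4,5,6,7} D(Y)={1,2,4,5,6} D(W)={2,3,4,5,6}: V {3,4,5,6,7}->{3,4,5}; Y {1,2,4,5,6}->{1,2}; W {2,3,4,5,6}->{4,5,6}
So after constraint 3: D(V)={3,4,5}, size = 3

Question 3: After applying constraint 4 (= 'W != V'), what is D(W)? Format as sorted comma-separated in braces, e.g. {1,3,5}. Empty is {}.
Constraint 1 (Y != W) on D(Y)={1,2,4,5,6} D(W)={2,3,4,5,6,7}: no change
Constraint 2 (W < V) on D(W)={2,3,4,5,6,7} D(V)={3,4,5,6,7}: W {2,3,4,5,6,7}->{2,3,4,5,6}
Constraint 3 (V + Y = W) on D(V)={3,4,5,6,7} D(Y)={1,2,4,5,6} D(W)={2,3,4,5,6}: V {3,4,5,6,7}->{3,4,5}; Y {1,2,4,5,6}->{1,2}; W {2,3,4,5,6}->{4,5,6}
Constraint 4 (W != V) on D(W)={4,5,6} D(V)={3,4,5}: no change
So after constraint 4: D(W) = {4,5,6}

Answer: {4,5,6}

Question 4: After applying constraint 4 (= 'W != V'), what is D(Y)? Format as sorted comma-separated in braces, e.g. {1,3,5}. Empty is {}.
Answer: {1,2}

Derivation:
Constraint 1 (Y != W) on D(Y)={1,2,4,5,6} D(W)={2,3,4,5,6,7}: no change
Constraint 2 (W < V) on D(W)={2,3,4,5,6,7} D(V)={3,4,5,6,7}: W {2,3,4,5,6,7}->{2,3,4,5,6}
Constraint 3 (V + Y = W) on D(V)={3,4,5,6,7} D(Y)={1,2,4,5,6} D(W)={2,3,4,5,6}: V {3,4,5,6,7}->{3,4,5}; Y {1,2,4,5,6}->{1,2}; W {2,3,4,5,6}->{4,5,6}
Constraint 4 (W != V) on D(W)={4,5,6} D(V)={3,4,5}: no change
So after constraint 4: D(Y) = {1,2}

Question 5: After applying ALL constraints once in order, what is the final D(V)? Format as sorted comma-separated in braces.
Answer: {3,4,5}

Derivation:
Constraint 1 (Y != W) on D(Y)={1,2,4,5,6} D(W)={2,3,4,5,6,7}: no change
Constraint 2 (W < V) on D(W)={2,3,4,5,6,7} D(V)={3,4,5,6,7}: W {2,3,4,5,6,7}->{2,3,4,5,6}
Constraint 3 (V + Y = W) on D(V)={3,4,5,6,7} D(Y)={1,2,4,5,6} D(W)={2,3,4,5,6}: V {3,4,5,6,7}->{3,4,5}; Y {1,2,4,5,6}->{1,2}; W {2,3,4,5,6}->{4,5,6}
Constraint 4 (W != V) on D(W)={4,5,6} D(V)={3,4,5}: no change
So after all 4 constraints: D(V) = {3,4,5}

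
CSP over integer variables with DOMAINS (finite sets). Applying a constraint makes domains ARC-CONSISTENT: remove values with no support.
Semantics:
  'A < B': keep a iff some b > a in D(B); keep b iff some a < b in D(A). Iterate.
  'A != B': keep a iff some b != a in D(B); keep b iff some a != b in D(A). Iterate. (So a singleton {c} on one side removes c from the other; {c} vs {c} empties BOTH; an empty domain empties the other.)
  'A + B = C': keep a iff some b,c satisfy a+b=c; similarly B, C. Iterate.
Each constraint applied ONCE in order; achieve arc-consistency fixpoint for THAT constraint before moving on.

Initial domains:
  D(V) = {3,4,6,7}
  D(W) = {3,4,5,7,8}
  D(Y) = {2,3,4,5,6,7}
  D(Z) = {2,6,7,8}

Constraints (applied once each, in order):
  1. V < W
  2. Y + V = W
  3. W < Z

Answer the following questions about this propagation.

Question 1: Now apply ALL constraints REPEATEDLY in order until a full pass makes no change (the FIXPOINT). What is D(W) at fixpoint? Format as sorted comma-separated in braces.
pass 0 (initial): D(W)={3,4,5,7,8}
pass 1: V {3,4,6,7}->{3,4,6}; W {3,4,5,7,8}->{5,7}; Y {2,3,4,5,6,7}->{2,3,4,5}; Z {2,6,7,8}->{6,7,8}
pass 2: V {3,4,6}->{3,4}; Y {2,3,4,5}->{2,3,4}
pass 3: no change
Fixpoint after 3 passes: D(W) = {5,7}

Answer: {5,7}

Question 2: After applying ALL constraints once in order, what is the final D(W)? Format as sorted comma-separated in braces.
Answer: {5,7}

Derivation:
Constraint 1 (V < W) on D(V)={3,4,6,7} D(W)={3,4,5,7,8}: W {3,4,5,7,8}->{4,5,7,8}
Constraint 2 (Y + V = W) on D(Y)={2,3,4,5,6,7} D(V)={3,4,6,7} D(W)={4,5,7,8}: Y {2,3,4,5,6,7}->{2,3,4,5}; V {3,4,6,7}->{3,4,6}; W {4,5,7,8}->{5,7,8}
Constraint 3 (W < Z) on D(W)={5,7,8} D(Z)={2,6,7,8}: W {5,7,8}->{5,7}; Z {2,6,7,8}->{6,7,8}
So after all 3 constraints: D(W) = {5,7}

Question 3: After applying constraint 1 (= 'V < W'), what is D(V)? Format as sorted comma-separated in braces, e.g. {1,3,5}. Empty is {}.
Constraint 1 (V < W) on D(V)={3,4,6,7} D(W)={3,4,5,7,8}: W {3,4,5,7,8}->{4,5,7,8}
So after constraint 1: D(V) = {3,4,6,7}

Answer: {3,4,6,7}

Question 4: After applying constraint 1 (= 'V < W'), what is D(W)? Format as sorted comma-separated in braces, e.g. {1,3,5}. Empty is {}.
Constraint 1 (V < W) on D(V)={3,4,6,7} D(W)={3,4,5,7,8}: W {3,4,5,7,8}->{4,5,7,8}
So after constraint 1: D(W) = {4,5,7,8}

Answer: {4,5,7,8}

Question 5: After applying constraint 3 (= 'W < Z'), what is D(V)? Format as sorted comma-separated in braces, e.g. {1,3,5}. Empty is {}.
Constraint 1 (V < W) on D(V)={3,4,6,7} D(W)={3,4,5,7,8}: W {3,4,5,7,8}->{4,5,7,8}
Constraint 2 (Y + V = W) on D(Y)={2,3,4,5,6,7} D(V)={3,4,6,7} D(W)={4,5,7,8}: Y {2,3,4,5,6,7}->{2,3,4,5}; V {3,4,6,7}->{3,4,6}; W {4,5,7,8}->{5,7,8}
Constraint 3 (W < Z) on D(W)={5,7,8} D(Z)={2,6,7,8}: W {5,7,8}->{5,7}; Z {2,6,7,8}->{6,7,8}
So after constraint 3: D(V) = {3,4,6}

Answer: {3,4,6}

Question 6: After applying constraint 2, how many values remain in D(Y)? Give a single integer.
Constraint 1 (V < W) on D(V)={3,4,6,7} D(W)={3,4,5,7,8}: W {3,4,5,7,8}->{4,5,7,8}
Constraint 2 (Y + V = W) on D(Y)={2,3,4,5,6,7} D(V)={3,4,6,7} D(W)={4,5,7,8}: Y {2,3,4,5,6,7}->{2,3,4,5}; V {3,4,6,7}->{3,4,6}; W {4,5,7,8}->{5,7,8}
So after constraint 2: D(Y)={2,3,4,5}, size = 4

Answer: 4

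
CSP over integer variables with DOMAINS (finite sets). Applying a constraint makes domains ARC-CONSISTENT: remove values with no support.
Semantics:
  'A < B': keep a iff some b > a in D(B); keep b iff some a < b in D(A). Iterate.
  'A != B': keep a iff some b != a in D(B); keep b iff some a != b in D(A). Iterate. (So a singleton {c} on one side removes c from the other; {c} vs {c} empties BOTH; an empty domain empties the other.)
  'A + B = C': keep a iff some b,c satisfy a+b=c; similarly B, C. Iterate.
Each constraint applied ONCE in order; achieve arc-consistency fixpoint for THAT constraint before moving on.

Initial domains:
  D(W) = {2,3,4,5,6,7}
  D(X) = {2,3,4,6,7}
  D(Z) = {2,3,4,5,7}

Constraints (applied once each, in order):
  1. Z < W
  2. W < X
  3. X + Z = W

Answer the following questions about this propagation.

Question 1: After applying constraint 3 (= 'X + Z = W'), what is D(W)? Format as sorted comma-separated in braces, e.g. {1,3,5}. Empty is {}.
Constraint 1 (Z < W) on D(Z)={2,3,4,5,7} D(W)={2,3,4,5,6,7}: Z {2,3,4,5,7}->{2,3,4,5}; W {2,3,4,5,6,7}->{3,4,5,6,7}
Constraint 2 (W < X) on D(W)={3,4,5,6,7} D(X)={2,3,4,6,7}: W {3,4,5,6,7}->{3,4,5,6}; X {2,3,4,6,7}->{4,6,7}
Constraint 3 (X + Z = W) on D(X)={4,6,7} D(Z)={2,3,4,5} D(W)={3,4,5,6}: X {4,6,7}->{4}; Z {2,3,4,5}->{2}; W {3,4,5,6}->{6}
So after constraint 3: D(W) = {6}

Answer: {6}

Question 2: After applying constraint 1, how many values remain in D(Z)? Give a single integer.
Constraint 1 (Z < W) on D(Z)={2,3,4,5,7} D(W)={2,3,4,5,6,7}: Z {2,3,4,5,7}->{2,3,4,5}; W {2,3,4,5,6,7}->{3,4,5,6,7}
So after constraint 1: D(Z)={2,3,4,5}, size = 4

Answer: 4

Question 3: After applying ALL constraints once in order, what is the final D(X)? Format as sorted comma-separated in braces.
Answer: {4}

Derivation:
Constraint 1 (Z < W) on D(Z)={2,3,4,5,7} D(W)={2,3,4,5,6,7}: Z {2,3,4,5,7}->{2,3,4,5}; W {2,3,4,5,6,7}->{3,4,5,6,7}
Constraint 2 (W < X) on D(W)={3,4,5,6,7} D(X)={2,3,4,6,7}: W {3,4,5,6,7}->{3,4,5,6}; X {2,3,4,6,7}->{4,6,7}
Constraint 3 (X + Z = W) on D(X)={4,6,7} D(Z)={2,3,4,5} D(W)={3,4,5,6}: X {4,6,7}->{4}; Z {2,3,4,5}->{2}; W {3,4,5,6}->{6}
So after all 3 constraints: D(X) = {4}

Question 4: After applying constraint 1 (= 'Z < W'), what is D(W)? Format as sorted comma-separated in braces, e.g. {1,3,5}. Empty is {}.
Constraint 1 (Z < W) on D(Z)={2,3,4,5,7} D(W)={2,3,4,5,6,7}: Z {2,3,4,5,7}->{2,3,4,5}; W {2,3,4,5,6,7}->{3,4,5,6,7}
So after constraint 1: D(W) = {3,4,5,6,7}

Answer: {3,4,5,6,7}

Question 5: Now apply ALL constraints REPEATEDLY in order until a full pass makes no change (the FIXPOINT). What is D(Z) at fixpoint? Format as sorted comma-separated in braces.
Answer: {}

Derivation:
pass 0 (initial): D(Z)={2,3,4,5,7}
pass 1: W {2,3,4,5,6,7}->{6}; X {2,3,4,6,7}->{4}; Z {2,3,4,5,7}->{2}
pass 2: W {6}->{}; X {4}->{}; Z {2}->{}
pass 3: no change
Fixpoint after 3 passes: D(Z) = {}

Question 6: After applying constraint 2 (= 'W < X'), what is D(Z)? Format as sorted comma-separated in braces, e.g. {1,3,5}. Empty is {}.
Constraint 1 (Z < W) on D(Z)={2,3,4,5,7} D(W)={2,3,4,5,6,7}: Z {2,3,4,5,7}->{2,3,4,5}; W {2,3,4,5,6,7}->{3,4,5,6,7}
Constraint 2 (W < X) on D(W)={3,4,5,6,7} D(X)={2,3,4,6,7}: W {3,4,5,6,7}->{3,4,5,6}; X {2,3,4,6,7}->{4,6,7}
So after constraint 2: D(Z) = {2,3,4,5}

Answer: {2,3,4,5}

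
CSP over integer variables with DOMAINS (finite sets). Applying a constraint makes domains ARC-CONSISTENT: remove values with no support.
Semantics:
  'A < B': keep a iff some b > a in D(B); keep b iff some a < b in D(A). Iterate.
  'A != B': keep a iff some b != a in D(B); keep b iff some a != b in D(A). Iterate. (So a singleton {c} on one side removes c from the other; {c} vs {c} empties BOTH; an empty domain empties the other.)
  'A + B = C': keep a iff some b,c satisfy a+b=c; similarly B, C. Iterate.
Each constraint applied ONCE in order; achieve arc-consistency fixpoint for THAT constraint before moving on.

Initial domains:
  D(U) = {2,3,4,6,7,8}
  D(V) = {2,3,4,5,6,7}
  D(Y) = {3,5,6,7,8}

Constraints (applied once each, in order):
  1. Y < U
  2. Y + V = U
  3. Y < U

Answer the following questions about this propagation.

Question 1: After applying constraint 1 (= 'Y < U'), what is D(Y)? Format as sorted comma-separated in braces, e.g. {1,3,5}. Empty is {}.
Constraint 1 (Y < U) on D(Y)={3,5,6,7,8} D(U)={2,3,4,6,7,8}: Y {3,5,6,7,8}->{3,5,6,7}; U {2,3,4,6,7,8}->{4,6,7,8}
So after constraint 1: D(Y) = {3,5,6,7}

Answer: {3,5,6,7}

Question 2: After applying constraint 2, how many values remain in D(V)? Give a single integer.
Constraint 1 (Y < U) on D(Y)={3,5,6,7,8} D(U)={2,3,4,6,7,8}: Y {3,5,6,7,8}->{3,5,6,7}; U {2,3,4,6,7,8}->{4,6,7,8}
Constraint 2 (Y + V = U) on D(Y)={3,5,6,7} D(V)={2,3,4,5,6,7} D(U)={4,6,7,8}: Y {3,5,6,7}->{3,5,6}; V {2,3,4,5,6,7}->{2,3,4,5}; U {4,6,7,8}->{6,7,8}
So after constraint 2: D(V)={2,3,4,5}, size = 4

Answer: 4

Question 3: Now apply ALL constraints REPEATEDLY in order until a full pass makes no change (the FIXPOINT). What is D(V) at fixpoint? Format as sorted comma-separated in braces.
pass 0 (initial): D(V)={2,3,4,5,6,7}
pass 1: U {2,3,4,6,7,8}->{6,7,8}; V {2,3,4,5,6,7}->{2,3,4,5}; Y {3,5,6,7,8}->{3,5,6}
pass 2: no change
Fixpoint after 2 passes: D(V) = {2,3,4,5}

Answer: {2,3,4,5}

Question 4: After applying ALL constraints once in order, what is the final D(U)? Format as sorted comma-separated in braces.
Answer: {6,7,8}

Derivation:
Constraint 1 (Y < U) on D(Y)={3,5,6,7,8} D(U)={2,3,4,6,7,8}: Y {3,5,6,7,8}->{3,5,6,7}; U {2,3,4,6,7,8}->{4,6,7,8}
Constraint 2 (Y + V = U) on D(Y)={3,5,6,7} D(V)={2,3,4,5,6,7} D(U)={4,6,7,8}: Y {3,5,6,7}->{3,5,6}; V {2,3,4,5,6,7}->{2,3,4,5}; U {4,6,7,8}->{6,7,8}
Constraint 3 (Y < U) on D(Y)={3,5,6} D(U)={6,7,8}: no change
So after all 3 constraints: D(U) = {6,7,8}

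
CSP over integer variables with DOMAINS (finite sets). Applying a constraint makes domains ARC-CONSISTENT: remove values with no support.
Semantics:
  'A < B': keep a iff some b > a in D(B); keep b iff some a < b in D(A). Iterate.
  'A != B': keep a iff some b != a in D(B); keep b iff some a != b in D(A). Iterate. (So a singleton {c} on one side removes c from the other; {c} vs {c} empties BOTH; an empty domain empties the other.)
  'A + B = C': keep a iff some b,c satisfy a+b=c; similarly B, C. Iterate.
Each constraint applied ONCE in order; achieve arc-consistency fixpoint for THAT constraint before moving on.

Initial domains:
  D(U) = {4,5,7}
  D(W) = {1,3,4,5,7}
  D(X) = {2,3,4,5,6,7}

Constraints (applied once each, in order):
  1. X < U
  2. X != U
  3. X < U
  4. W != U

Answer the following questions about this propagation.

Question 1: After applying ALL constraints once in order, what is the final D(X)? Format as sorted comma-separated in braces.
Constraint 1 (X < U) on D(X)={2,3,4,5,6,7} D(U)={4,5,7}: X {2,3,4,5,6,7}->{2,3,4,5,6}
Constraint 2 (X != U) on D(X)={2,3,4,5,6} D(U)={4,5,7}: no change
Constraint 3 (X < U) on D(X)={2,3,4,5,6} D(U)={4,5,7}: no change
Constraint 4 (W != U) on D(W)={1,3,4,5,7} D(U)={4,5,7}: no change
So after all 4 constraints: D(X) = {2,3,4,5,6}

Answer: {2,3,4,5,6}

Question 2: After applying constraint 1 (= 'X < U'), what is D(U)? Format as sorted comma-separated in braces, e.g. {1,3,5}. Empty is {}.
Answer: {4,5,7}

Derivation:
Constraint 1 (X < U) on D(X)={2,3,4,5,6,7} D(U)={4,5,7}: X {2,3,4,5,6,7}->{2,3,4,5,6}
So after constraint 1: D(U) = {4,5,7}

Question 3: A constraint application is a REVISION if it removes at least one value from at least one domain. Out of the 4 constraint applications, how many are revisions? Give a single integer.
Constraint 1 (X < U) on D(X)={2,3,4,5,6,7} D(U)={4,5,7}: X {2,3,4,5,6,7}->{2,3,4,5,6} => REVISION
Constraint 2 (X != U) on D(X)={2,3,4,5,6} D(U)={4,5,7}: no change => not a revision
Constraint 3 (X < U) on D(X)={2,3,4,5,6} D(U)={4,5,7}: no change => not a revision
Constraint 4 (W != U) on D(W)={1,3,4,5,7} D(U)={4,5,7}: no change => not a revision
Total revisions = 1

Answer: 1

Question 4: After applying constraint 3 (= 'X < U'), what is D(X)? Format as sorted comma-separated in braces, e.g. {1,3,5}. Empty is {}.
Constraint 1 (X < U) on D(X)={2,3,4,5,6,7} D(U)={4,5,7}: X {2,3,4,5,6,7}->{2,3,4,5,6}
Constraint 2 (X != U) on D(X)={2,3,4,5,6} D(U)={4,5,7}: no change
Constraint 3 (X < U) on D(X)={2,3,4,5,6} D(U)={4,5,7}: no change
So after constraint 3: D(X) = {2,3,4,5,6}

Answer: {2,3,4,5,6}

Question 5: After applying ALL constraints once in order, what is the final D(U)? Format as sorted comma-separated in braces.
Answer: {4,5,7}

Derivation:
Constraint 1 (X < U) on D(X)={2,3,4,5,6,7} D(U)={4,5,7}: X {2,3,4,5,6,7}->{2,3,4,5,6}
Constraint 2 (X != U) on D(X)={2,3,4,5,6} D(U)={4,5,7}: no change
Constraint 3 (X < U) on D(X)={2,3,4,5,6} D(U)={4,5,7}: no change
Constraint 4 (W != U) on D(W)={1,3,4,5,7} D(U)={4,5,7}: no change
So after all 4 constraints: D(U) = {4,5,7}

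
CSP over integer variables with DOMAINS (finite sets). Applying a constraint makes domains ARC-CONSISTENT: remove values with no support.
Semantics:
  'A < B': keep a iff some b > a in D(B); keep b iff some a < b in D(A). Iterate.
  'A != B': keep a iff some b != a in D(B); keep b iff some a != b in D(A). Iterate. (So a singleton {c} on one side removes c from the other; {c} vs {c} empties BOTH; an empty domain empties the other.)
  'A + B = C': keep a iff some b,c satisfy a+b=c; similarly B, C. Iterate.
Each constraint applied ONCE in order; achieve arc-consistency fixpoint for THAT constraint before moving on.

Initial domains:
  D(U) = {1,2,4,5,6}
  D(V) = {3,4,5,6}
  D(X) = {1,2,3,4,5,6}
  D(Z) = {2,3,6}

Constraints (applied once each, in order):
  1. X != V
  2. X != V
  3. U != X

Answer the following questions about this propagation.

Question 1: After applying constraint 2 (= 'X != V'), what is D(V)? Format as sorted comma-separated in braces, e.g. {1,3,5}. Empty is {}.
Answer: {3,4,5,6}

Derivation:
Constraint 1 (X != V) on D(X)={1,2,3,4,5,6} D(V)={3,4,5,6}: no change
Constraint 2 (X != V) on D(X)={1,2,3,4,5,6} D(V)={3,4,5,6}: no change
So after constraint 2: D(V) = {3,4,5,6}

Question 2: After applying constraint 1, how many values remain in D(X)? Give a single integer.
Answer: 6

Derivation:
Constraint 1 (X != V) on D(X)={1,2,3,4,5,6} D(V)={3,4,5,6}: no change
So after constraint 1: D(X)={1,2,3,4,5,6}, size = 6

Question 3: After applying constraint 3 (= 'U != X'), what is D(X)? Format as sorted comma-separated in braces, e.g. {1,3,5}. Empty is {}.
Constraint 1 (X != V) on D(X)={1,2,3,4,5,6} D(V)={3,4,5,6}: no change
Constraint 2 (X != V) on D(X)={1,2,3,4,5,6} D(V)={3,4,5,6}: no change
Constraint 3 (U != X) on D(U)={1,2,4,5,6} D(X)={1,2,3,4,5,6}: no change
So after constraint 3: D(X) = {1,2,3,4,5,6}

Answer: {1,2,3,4,5,6}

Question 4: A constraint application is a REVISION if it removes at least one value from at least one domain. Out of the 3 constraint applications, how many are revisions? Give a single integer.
Constraint 1 (X != V) on D(X)={1,2,3,4,5,6} D(V)={3,4,5,6}: no change => not a revision
Constraint 2 (X != V) on D(X)={1,2,3,4,5,6} D(V)={3,4,5,6}: no change => not a revision
Constraint 3 (U != X) on D(U)={1,2,4,5,6} D(X)={1,2,3,4,5,6}: no change => not a revision
Total revisions = 0

Answer: 0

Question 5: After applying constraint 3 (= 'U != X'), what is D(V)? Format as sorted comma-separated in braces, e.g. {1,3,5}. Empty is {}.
Constraint 1 (X != V) on D(X)={1,2,3,4,5,6} D(V)={3,4,5,6}: no change
Constraint 2 (X != V) on D(X)={1,2,3,4,5,6} D(V)={3,4,5,6}: no change
Constraint 3 (U != X) on D(U)={1,2,4,5,6} D(X)={1,2,3,4,5,6}: no change
So after constraint 3: D(V) = {3,4,5,6}

Answer: {3,4,5,6}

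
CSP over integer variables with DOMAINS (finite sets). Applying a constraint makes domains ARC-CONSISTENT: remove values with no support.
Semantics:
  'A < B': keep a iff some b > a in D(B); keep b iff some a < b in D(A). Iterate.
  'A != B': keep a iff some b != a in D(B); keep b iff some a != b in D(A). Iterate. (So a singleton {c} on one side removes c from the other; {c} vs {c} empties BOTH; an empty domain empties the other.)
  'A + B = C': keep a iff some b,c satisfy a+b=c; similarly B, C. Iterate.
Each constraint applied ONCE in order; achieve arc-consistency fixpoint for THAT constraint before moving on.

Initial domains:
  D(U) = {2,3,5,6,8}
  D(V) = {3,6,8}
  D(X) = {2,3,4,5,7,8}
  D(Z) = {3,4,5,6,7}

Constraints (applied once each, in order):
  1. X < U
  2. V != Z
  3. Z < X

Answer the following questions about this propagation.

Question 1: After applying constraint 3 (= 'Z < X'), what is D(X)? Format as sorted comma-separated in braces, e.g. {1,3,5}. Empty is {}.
Answer: {4,5,7}

Derivation:
Constraint 1 (X < U) on D(X)={2,3,4,5,7,8} D(U)={2,3,5,6,8}: X {2,3,4,5,7,8}->{2,3,4,5,7}; U {2,3,5,6,8}->{3,5,6,8}
Constraint 2 (V != Z) on D(V)={3,6,8} D(Z)={3,4,5,6,7}: no change
Constraint 3 (Z < X) on D(Z)={3,4,5,6,7} D(X)={2,3,4,5,7}: Z {3,4,5,6,7}->{3,4,5,6}; X {2,3,4,5,7}->{4,5,7}
So after constraint 3: D(X) = {4,5,7}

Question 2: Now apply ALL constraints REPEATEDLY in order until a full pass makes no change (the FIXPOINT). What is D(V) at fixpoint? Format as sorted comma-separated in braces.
pass 0 (initial): D(V)={3,6,8}
pass 1: U {2,3,5,6,8}->{3,5,6,8}; X {2,3,4,5,7,8}->{4,5,7}; Z {3,4,5,6,7}->{3,4,5,6}
pass 2: U {3,5,6,8}->{5,6,8}
pass 3: no change
Fixpoint after 3 passes: D(V) = {3,6,8}

Answer: {3,6,8}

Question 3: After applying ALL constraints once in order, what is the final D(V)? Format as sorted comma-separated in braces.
Constraint 1 (X < U) on D(X)={2,3,4,5,7,8} D(U)={2,3,5,6,8}: X {2,3,4,5,7,8}->{2,3,4,5,7}; U {2,3,5,6,8}->{3,5,6,8}
Constraint 2 (V != Z) on D(V)={3,6,8} D(Z)={3,4,5,6,7}: no change
Constraint 3 (Z < X) on D(Z)={3,4,5,6,7} D(X)={2,3,4,5,7}: Z {3,4,5,6,7}->{3,4,5,6}; X {2,3,4,5,7}->{4,5,7}
So after all 3 constraints: D(V) = {3,6,8}

Answer: {3,6,8}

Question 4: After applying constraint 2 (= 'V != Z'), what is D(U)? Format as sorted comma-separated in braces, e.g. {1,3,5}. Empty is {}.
Answer: {3,5,6,8}

Derivation:
Constraint 1 (X < U) on D(X)={2,3,4,5,7,8} D(U)={2,3,5,6,8}: X {2,3,4,5,7,8}->{2,3,4,5,7}; U {2,3,5,6,8}->{3,5,6,8}
Constraint 2 (V != Z) on D(V)={3,6,8} D(Z)={3,4,5,6,7}: no change
So after constraint 2: D(U) = {3,5,6,8}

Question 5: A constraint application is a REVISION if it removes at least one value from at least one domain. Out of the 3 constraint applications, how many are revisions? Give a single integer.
Answer: 2

Derivation:
Constraint 1 (X < U) on D(X)={2,3,4,5,7,8} D(U)={2,3,5,6,8}: X {2,3,4,5,7,8}->{2,3,4,5,7}; U {2,3,5,6,8}->{3,5,6,8} => REVISION
Constraint 2 (V != Z) on D(V)={3,6,8} D(Z)={3,4,5,6,7}: no change => not a revision
Constraint 3 (Z < X) on D(Z)={3,4,5,6,7} D(X)={2,3,4,5,7}: Z {3,4,5,6,7}->{3,4,5,6}; X {2,3,4,5,7}->{4,5,7} => REVISION
Total revisions = 2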